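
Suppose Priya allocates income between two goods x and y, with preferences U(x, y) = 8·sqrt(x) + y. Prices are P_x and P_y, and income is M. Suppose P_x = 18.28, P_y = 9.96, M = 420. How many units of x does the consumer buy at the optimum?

x* = 4.7499

Utility is quasi-linear in y; the FOC for x is 4/√x = P_x/P_y.
Thus x* = (4·P_y/P_x)² — independent of M — with the rest of income spent on y.
Plugging in: x* = (4·9.96/18.28)² = 4.7499.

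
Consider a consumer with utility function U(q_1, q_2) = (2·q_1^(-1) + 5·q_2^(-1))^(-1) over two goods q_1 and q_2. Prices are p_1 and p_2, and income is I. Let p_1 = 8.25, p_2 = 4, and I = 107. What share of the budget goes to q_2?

share on q_2 = 0.524

From the CES first-order condition, (2/5)·(q_2/q_1)^(2) = p_1/p_2.
Hence q_2/q_1 = ((5/2)·p_1/p_2)^(1/(2)), i.e. raised to the 0.5 power.
With the ratio pinned down, the budget gives q_1* = I/(p_1 + p_2·(q_2/q_1)) and q_2* = (q_2/q_1)·q_1*.
Numerically q_2/q_1 = 2.270738, so q_1* = 107/(8.25 + 4·2.270738) = 6.1732 and q_2* = 2.270738·6.1732 = 14.0177.
Expenditure on q_2: 4·14.0177 = 56.071; share = 0.524.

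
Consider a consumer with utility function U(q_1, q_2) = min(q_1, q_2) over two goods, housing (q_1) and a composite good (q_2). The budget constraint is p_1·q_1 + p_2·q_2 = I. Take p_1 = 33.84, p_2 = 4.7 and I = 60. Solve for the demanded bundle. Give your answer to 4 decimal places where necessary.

q_1* = 1.5568, q_2* = 1.5568

Leontief preferences: the optimum is at the kink where q_1/1 = q_2/1, i.e. q_2 = q_1.
Budget: p_1·q_1 + p_2·q_1 = I, so (p_1 + p_2)·q_1 = I.
Demand: q_1*(p_1,p_2,I) = I/(p_1 + p_2), q_2* = I/(p_1 + p_2).
Here 33.84 + 4.7 = 38.54, giving q_1* = 1.5568 and q_2* = 1.5568.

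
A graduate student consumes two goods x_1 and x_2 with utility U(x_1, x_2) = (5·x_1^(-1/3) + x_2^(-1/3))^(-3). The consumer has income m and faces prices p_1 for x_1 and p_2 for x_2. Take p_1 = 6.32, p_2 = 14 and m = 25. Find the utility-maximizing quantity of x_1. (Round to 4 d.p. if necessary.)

MU_x_1 ∝ 5·x_1^(-4/3), MU_x_2 ∝ x_2^(-4/3), so MRS = 5·(x_2/x_1)^(4/3) = p_1/p_2.
Solve for the ratio: x_2/x_1 = [(1/5)·p_1/p_2]^(0.75).
With the ratio pinned down, the budget gives x_1* = m/(p_1 + p_2·(x_2/x_1)) and x_2* = (x_2/x_1)·x_1*.
Numerically x_2/x_1 = 0.164708, so x_1* = 25/(6.32 + 14·0.164708) = 2.8982.

x_1* = 2.8982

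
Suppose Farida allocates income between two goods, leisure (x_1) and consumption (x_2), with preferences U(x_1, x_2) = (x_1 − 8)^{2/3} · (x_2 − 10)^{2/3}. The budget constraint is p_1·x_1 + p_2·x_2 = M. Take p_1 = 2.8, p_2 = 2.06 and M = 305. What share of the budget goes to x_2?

share on x_2 = 0.497

Let x_1' = x_1−8, x_2' = x_2−10. MRS = x_2'/x_1' = p_1/p_2.
Substituting into the budget: x_1* = 8 + 0.5·(M − 8·p_1 − 10·p_2)/p_1, and x_2* = 10 + 0.5·(…)/p_2.
Discretionary income = 305 − 8·2.8 − 10·2.06 = 262; x_1* = 8 + 0.5·262/2.8 = 54.7857; x_2* = 10 + 0.5·262/2.06 = 73.5922.
Expenditure on x_2: 2.06·73.5922 = 151.6; share = 0.497.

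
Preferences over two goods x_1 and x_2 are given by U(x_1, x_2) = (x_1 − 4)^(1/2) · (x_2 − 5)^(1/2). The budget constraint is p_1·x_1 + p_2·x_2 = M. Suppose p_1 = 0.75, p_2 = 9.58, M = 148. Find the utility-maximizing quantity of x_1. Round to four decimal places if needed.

x_1* = 68.7333

This is Cobb-Douglas in (x_1−4, x_2−5): tangency gives 0.5·p_2·(x_2−5) = 0.5·p_1·(x_1−4).
Substituting into the budget: x_1* = 4 + 0.5·(M − 4·p_1 − 5·p_2)/p_1, and x_2* = 5 + 0.5·(…)/p_2.
Discretionary income = 148 − 4·0.75 − 5·9.58 = 97.1; x_1* = 4 + 0.5·97.1/0.75 = 68.7333.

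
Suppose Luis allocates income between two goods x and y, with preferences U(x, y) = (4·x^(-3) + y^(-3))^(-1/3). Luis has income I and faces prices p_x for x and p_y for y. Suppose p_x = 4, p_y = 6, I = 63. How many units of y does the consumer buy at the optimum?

From the CES first-order condition, 4·(y/x)^(4) = p_x/p_y.
Hence y/x = ((1/4)·p_x/p_y)^(1/(4)), i.e. raised to the 0.25 power.
With the ratio pinned down, the budget gives x* = I/(p_x + p_y·(y/x)) and y* = (y/x)·x*.
Numerically y/x = 0.638943, so x* = 63/(4 + 6·0.638943) = 8.0422 and y* = 0.638943·8.0422 = 5.1385.

y* = 5.1385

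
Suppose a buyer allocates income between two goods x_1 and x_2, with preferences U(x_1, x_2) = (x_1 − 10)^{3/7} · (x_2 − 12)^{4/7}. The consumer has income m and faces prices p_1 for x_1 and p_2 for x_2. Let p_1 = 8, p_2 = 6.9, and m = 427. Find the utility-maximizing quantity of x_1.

This is Cobb-Douglas in (x_1−10, x_2−12): tangency gives 3/7·p_2·(x_2−12) = 4/7·p_1·(x_1−10).
Substituting into the budget: x_1* = 10 + 3/7·(m − 10·p_1 − 12·p_2)/p_1, and x_2* = 12 + 4/7·(…)/p_2.
Discretionary income = 427 − 10·8 − 12·6.9 = 264.2; x_1* = 10 + 3/7·264.2/8 = 24.1536.

x_1* = 24.1536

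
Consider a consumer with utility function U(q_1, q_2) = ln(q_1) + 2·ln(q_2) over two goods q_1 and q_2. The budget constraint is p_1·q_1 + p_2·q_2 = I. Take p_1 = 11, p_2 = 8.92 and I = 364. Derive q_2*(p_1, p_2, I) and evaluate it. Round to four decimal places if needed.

q_2* = 27.2048

The MRS is (1/2)·q_2/q_1. Set MRS = p_1/p_2.
So p_2·q_2 = 2·p_1·q_1; combined with the budget, a share 1/3 of income goes to q_1.
Demand: q_1*(p_1,p_2,I) = 1/3·I/p_1 and q_2* = 2/3·I/p_2.
At p_1=11, p_2=8.92, I=364: q_2* = 2/3·364/8.92 = 27.2048.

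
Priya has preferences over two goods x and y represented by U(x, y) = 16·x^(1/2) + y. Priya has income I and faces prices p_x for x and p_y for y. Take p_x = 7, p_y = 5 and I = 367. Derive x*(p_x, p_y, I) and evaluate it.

Solve: √x = 8·p_y/p_x, so x*(p_x,p_y) = (8·p_y/p_x)², and y* = (I − p_x·x*)/p_y.
Plugging in: x* = (8·5/7)² = 32.6531.

x* = 32.6531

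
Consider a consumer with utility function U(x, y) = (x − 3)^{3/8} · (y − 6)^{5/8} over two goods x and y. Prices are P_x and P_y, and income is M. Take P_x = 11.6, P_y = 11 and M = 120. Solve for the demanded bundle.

Let x' = x−3, y' = y−6. MRS = (3/5)·y'/x' = P_x/P_y.
Substituting into the budget: x* = 3 + 0.375·(M − 3·P_x − 6·P_y)/P_x, and y* = 6 + 0.625·(…)/P_y.
Discretionary income = 120 − 3·11.6 − 6·11 = 19.2; x* = 3 + 0.375·19.2/11.6 = 3.6207; y* = 6 + 0.625·19.2/11 = 7.0909.

x* = 3.6207, y* = 7.0909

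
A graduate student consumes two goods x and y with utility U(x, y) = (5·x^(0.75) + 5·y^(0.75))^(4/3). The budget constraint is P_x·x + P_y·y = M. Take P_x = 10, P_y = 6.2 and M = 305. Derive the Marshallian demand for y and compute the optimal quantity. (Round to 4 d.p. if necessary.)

With the ratio pinned down, the budget gives x* = M/(P_x + P_y·(y/x)) and y* = (y/x)·x*.
Numerically y/x = 6.767578, so x* = 305/(10 + 6.2·6.767578) = 5.87 and y* = 6.767578·5.87 = 39.7258.

y* = 39.7258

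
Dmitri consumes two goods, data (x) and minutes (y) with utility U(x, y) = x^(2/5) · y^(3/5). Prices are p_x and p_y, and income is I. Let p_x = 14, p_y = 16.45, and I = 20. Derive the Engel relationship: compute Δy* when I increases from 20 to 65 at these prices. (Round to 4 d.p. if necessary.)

Δy* = 1.6413

MU_x/MU_y = (0.4·y)/(0.6·x); tangency sets this equal to p_x/p_y.
Rearranging, p_y·y = (3/2)·p_x·x. Substituting into the budget gives p_x·x·(1 + (3/2)) = I.
Demand: x*(p_x,p_y,I) = 0.4·I/p_x and y* = 0.6·I/p_y.
At p_x=14, p_y=16.45, I=20: y* = 0.6·20/16.45 = 0.7295.
At I' = 65: y* = 2.3708. Change: 2.3708 − 0.7295 = 1.6413.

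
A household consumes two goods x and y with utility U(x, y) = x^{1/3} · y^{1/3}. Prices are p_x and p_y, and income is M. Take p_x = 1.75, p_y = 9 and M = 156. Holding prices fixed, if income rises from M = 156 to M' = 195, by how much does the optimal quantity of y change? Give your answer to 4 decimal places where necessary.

Δy* = 2.1667

Demand: x*(p_x,p_y,M) = 0.5·M/p_x and y* = 0.5·M/p_y.
At p_x=1.75, p_y=9, M=156: y* = 0.5·156/9 = 8.6667.
At M' = 195: y* = 10.8333. Change: 10.8333 − 8.6667 = 2.1667.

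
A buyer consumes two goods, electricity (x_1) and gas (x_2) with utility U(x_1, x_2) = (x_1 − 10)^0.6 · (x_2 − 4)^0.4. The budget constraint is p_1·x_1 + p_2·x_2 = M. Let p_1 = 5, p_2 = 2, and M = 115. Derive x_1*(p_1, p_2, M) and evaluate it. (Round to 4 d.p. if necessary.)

x_1* = 16.84

MRS = (3/2)·(x_2−4)/(x_1−10). Tangency with p_1/p_2 gives x_2−4 = (2/3)·(p_1/p_2)·(x_1−10).
After buying the subsistence bundle (10, 4), a share 0.6 of the remaining income goes to x_1: x_1* = 10 + 0.6·(M − 10p_1 − 4p_2)/p_1.
Discretionary income = 115 − 10·5 − 4·2 = 57; x_1* = 10 + 0.6·57/5 = 16.84.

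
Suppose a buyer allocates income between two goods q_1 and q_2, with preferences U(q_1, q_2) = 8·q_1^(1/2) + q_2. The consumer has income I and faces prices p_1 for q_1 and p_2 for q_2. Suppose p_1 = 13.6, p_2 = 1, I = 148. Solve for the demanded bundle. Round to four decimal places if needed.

Utility is quasi-linear in q_2; the FOC for q_1 is 4/√q_1 = p_1/p_2.
Thus q_1* = (4·p_2/p_1)² — independent of I — with the rest of income spent on q_2.
Plugging in: q_1* = (4·1/13.6)² = 0.0865, q_2* = 146.8235.

q_1* = 0.0865, q_2* = 146.8235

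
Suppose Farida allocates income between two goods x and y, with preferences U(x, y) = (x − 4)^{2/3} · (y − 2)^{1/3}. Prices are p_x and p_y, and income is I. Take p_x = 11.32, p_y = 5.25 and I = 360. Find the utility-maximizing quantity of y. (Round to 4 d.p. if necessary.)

y* = 21.3156

Substituting into the budget: x* = 4 + 2/3·(I − 4·p_x − 2·p_y)/p_x, and y* = 2 + 1/3·(…)/p_y.
Discretionary income = 360 − 4·11.32 − 2·5.25 = 304.22; y* = 2 + 1/3·304.22/5.25 = 21.3156.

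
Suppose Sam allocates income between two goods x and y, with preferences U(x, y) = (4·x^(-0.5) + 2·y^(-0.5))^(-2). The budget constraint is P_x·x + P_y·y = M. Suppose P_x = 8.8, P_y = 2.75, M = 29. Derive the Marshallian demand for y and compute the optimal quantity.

y* = 3.1581

MU_x ∝ 4·x^(-1.5), MU_y ∝ 2·y^(-1.5), so MRS = 2·(y/x)^(1.5) = P_x/P_y.
Solve for the ratio: y/x = [(1/2)·P_x/P_y]^(2/3).
With the ratio pinned down, the budget gives x* = M/(P_x + P_y·(y/x)) and y* = (y/x)·x*.
Numerically y/x = 1.367981, so x* = 29/(8.8 + 2.75·1.367981) = 2.3086 and y* = 1.367981·2.3086 = 3.1581.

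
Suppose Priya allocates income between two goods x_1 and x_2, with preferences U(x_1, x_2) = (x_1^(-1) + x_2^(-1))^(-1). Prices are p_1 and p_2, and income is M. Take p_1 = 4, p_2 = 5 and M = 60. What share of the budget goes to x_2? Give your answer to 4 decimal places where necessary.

MRS = MU_x_1/MU_x_2 = (x_2/x_1)^(2). Set equal to p_1/p_2.
Hence x_2/x_1 = (p_1/p_2)^(1/(2)), i.e. raised to the 0.5 power.
Substitute x_2 = (x_2/x_1)·x_1 into the budget: x_1* = M/(p_1 + p_2·(x_2/x_1)).
Numerically x_2/x_1 = 0.894427, so x_1* = 60/(4 + 5·0.894427) = 7.082 and x_2* = 0.894427·7.082 = 6.3344.
Expenditure on x_2: 5·6.3344 = 31.6718; share = 0.5279.

share on x_2 = 0.5279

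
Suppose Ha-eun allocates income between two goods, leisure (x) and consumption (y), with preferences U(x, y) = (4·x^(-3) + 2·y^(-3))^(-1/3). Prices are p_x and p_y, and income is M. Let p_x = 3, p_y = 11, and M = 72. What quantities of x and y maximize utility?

x* = 7.4346, y* = 4.5178

Numerically y/x = 0.60768, so x* = 72/(3 + 11·0.60768) = 7.4346 and y* = 0.60768·7.4346 = 4.5178.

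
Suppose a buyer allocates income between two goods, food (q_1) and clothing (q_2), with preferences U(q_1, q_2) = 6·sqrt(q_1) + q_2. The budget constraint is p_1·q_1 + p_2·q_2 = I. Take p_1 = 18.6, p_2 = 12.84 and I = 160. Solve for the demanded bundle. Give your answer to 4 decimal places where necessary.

q_1* = 4.2889, q_2* = 6.2482

Thus q_1* = (3·p_2/p_1)² — independent of I — with the rest of income spent on q_2.
Plugging in: q_1* = (3·12.84/18.6)² = 4.2889, q_2* = 6.2482.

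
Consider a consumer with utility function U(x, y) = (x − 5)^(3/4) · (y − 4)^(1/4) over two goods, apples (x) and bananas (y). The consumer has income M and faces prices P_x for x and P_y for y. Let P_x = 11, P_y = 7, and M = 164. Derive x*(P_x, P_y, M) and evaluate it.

This is Cobb-Douglas in (x−5, y−4): tangency gives 0.75·P_y·(y−4) = 0.25·P_x·(x−5).
Substituting into the budget: x* = 5 + 0.75·(M − 5·P_x − 4·P_y)/P_x, and y* = 4 + 0.25·(…)/P_y.
Discretionary income = 164 − 5·11 − 4·7 = 81; x* = 5 + 0.75·81/11 = 10.5227.

x* = 10.5227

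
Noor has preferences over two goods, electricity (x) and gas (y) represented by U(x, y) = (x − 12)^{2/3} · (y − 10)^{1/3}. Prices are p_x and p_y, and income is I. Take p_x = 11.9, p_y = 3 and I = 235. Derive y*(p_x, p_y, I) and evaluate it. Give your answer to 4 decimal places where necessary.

Let x' = x−12, y' = y−10. MRS = 2·y'/x' = p_x/p_y.
Substituting into the budget: x* = 12 + 2/3·(I − 12·p_x − 10·p_y)/p_x, and y* = 10 + 1/3·(…)/p_y.
Discretionary income = 235 − 12·11.9 − 10·3 = 62.2; y* = 10 + 1/3·62.2/3 = 16.9111.

y* = 16.9111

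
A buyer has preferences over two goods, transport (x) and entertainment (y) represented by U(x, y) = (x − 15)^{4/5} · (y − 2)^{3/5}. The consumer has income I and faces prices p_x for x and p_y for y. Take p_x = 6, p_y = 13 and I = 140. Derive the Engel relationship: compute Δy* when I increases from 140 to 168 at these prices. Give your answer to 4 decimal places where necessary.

Let x' = x−15, y' = y−2. MRS = (4/3)·y'/x' = p_x/p_y.
After buying the subsistence bundle (15, 2), a share 4/7 of the remaining income goes to x: x* = 15 + 4/7·(I − 15p_x − 2p_y)/p_x.
Discretionary income = 140 − 15·6 − 2·13 = 24; y* = 2 + 3/7·24/13 = 2.7912.
At I' = 168: y* = 3.7143. Change: 3.7143 − 2.7912 = 0.9231.

Δy* = 0.9231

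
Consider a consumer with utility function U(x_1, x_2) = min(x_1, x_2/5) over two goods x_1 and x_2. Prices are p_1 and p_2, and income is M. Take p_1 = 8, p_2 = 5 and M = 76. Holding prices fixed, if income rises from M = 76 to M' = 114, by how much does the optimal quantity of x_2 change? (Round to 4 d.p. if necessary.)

Δx_2* = 5.7576

With perfect complements, no substitution: consume in ratio x_1:x_2 = 1:5.
Budget: p_1·x_1 + p_2·5·x_1 = M, so (p_1 + 5·p_2)·x_1 = M.
Demand: x_1*(p_1,p_2,M) = M/(p_1 + 5·p_2), x_2* = 5·M/(p_1 + 5·p_2).
Here 8 + 5·5 = 33, giving x_2* = 11.5152.
At M' = 114: x_2* = 17.2727. Change: 17.2727 − 11.5152 = 5.7576.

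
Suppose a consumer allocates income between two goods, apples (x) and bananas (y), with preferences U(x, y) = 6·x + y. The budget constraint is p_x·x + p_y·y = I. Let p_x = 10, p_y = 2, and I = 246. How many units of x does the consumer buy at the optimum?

Perfect substitutes: compare marginal utility per dollar. 6/p_x vs 1/p_y → 0.6 vs 0.5.
x gives more utility per dollar, so spend all income on x: x* = I/p_x, y* = 0.
Numerically: x* = 24.6, y* = 0.

x* = 24.6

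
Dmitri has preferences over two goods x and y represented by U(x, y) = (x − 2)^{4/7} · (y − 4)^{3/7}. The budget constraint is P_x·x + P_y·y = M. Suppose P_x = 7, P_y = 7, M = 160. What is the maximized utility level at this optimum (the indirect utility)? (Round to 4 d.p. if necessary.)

This is Cobb-Douglas in (x−2, y−4): tangency gives 4/7·P_y·(y−4) = 3/7·P_x·(x−2).
After buying the subsistence bundle (2, 4), a share 4/7 of the remaining income goes to x: x* = 2 + 4/7·(M − 2P_x − 4P_y)/P_x.
Discretionary income = 160 − 2·7 − 4·7 = 118; x* = 2 + 4/7·118/7 = 11.6327; y* = 4 + 3/7·118/7 = 11.2245.
Utility at the optimum: U(11.6327, 11.2245) = 8.5153.

V = 8.5153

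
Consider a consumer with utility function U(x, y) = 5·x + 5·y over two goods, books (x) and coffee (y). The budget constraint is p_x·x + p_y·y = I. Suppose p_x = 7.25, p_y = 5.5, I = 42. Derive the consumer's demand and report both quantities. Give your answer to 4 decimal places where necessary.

Linear utility — the consumer picks whichever good has higher MU/price: 5/7.25 = 0.6897 vs 5/5.5 = 0.9091.
y gives more utility per dollar, so spend all income on y: y* = I/p_y, x* = 0.
Numerically: x* = 0, y* = 7.6364.

x* = 0, y* = 7.6364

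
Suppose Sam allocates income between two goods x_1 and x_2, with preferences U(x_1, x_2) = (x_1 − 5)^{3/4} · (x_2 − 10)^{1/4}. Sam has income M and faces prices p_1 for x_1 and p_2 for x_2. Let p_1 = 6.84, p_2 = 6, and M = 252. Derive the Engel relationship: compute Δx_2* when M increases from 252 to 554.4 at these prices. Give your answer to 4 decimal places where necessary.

Δx_2* = 12.6

Let x_1' = x_1−5, x_2' = x_2−10. MRS = 3·x_2'/x_1' = p_1/p_2.
Substituting into the budget: x_1* = 5 + 0.75·(M − 5·p_1 − 10·p_2)/p_1, and x_2* = 10 + 0.25·(…)/p_2.
Discretionary income = 252 − 5·6.84 − 10·6 = 157.8; x_2* = 10 + 0.25·157.8/6 = 16.575.
At M' = 554.4: x_2* = 29.175. Change: 29.175 − 16.575 = 12.6.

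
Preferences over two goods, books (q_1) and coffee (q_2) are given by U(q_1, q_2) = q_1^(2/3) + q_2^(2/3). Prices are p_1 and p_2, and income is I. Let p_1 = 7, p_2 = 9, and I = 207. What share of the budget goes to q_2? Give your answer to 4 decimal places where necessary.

Numerically q_2/q_1 = 0.470508, so q_1* = 207/(7 + 9·0.470508) = 18.4253 and q_2* = 0.470508·18.4253 = 8.6692.
Expenditure on q_2: 9·8.6692 = 78.0231; share = 0.3769.

share on q_2 = 0.3769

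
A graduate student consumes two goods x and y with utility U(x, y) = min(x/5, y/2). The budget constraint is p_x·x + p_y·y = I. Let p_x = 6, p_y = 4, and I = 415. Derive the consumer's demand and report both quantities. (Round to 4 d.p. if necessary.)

x* = 54.6053, y* = 21.8421

Here 5·6 + 2·4 = 38, giving x* = 54.6053 and y* = 21.8421.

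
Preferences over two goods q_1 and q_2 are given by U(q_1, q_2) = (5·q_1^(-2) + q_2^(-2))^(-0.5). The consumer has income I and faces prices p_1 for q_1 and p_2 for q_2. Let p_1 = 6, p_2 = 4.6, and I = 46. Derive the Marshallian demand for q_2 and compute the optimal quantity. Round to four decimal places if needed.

q_2* = 3.288

With the ratio pinned down, the budget gives q_1* = I/(p_1 + p_2·(q_2/q_1)) and q_2* = (q_2/q_1)·q_1*.
Numerically q_2/q_1 = 0.638961, so q_1* = 46/(6 + 4.6·0.638961) = 5.1459 and q_2* = 0.638961·5.1459 = 3.288.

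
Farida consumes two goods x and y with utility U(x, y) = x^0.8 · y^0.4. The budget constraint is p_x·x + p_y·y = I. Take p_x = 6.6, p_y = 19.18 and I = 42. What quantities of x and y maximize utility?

The MRS is 2·y/x. Set MRS = p_x/p_y.
Rearranging, p_y·y = (1/2)·p_x·x. Substituting into the budget gives p_x·x·(1 + (1/2)) = I.
Demand: x*(p_x,p_y,I) = 2/3·I/p_x and y* = 1/3·I/p_y.
At p_x=6.6, p_y=19.18, I=42: x* = 2/3·42/6.6 = 4.2424, y* = 0.7299.

x* = 4.2424, y* = 0.7299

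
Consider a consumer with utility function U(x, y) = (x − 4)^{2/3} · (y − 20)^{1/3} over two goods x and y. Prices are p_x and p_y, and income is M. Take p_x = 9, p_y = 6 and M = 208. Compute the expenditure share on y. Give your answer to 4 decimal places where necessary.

This is Cobb-Douglas in (x−4, y−20): tangency gives 2/3·p_y·(y−20) = 1/3·p_x·(x−4).
Substituting into the budget: x* = 4 + 2/3·(M − 4·p_x − 20·p_y)/p_x, and y* = 20 + 1/3·(…)/p_y.
Discretionary income = 208 − 4·9 − 20·6 = 52; x* = 4 + 2/3·52/9 = 7.8519; y* = 20 + 1/3·52/6 = 22.8889.
Expenditure on y: 6·22.8889 = 137.3333; share = 0.6603.

share on y = 0.6603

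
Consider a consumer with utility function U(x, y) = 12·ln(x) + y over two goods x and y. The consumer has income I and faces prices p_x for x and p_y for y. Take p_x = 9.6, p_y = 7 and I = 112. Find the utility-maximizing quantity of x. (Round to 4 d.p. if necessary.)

Set MRS = p_x/p_y: (12/x)/1 = p_x/p_y.
So x*(p_x,p_y) = 12·p_y/p_x, independent of income; and y* = (I − 12·p_y)/p_y.
At the given prices: x* = 12·7/9.6 = 8.75.

x* = 8.75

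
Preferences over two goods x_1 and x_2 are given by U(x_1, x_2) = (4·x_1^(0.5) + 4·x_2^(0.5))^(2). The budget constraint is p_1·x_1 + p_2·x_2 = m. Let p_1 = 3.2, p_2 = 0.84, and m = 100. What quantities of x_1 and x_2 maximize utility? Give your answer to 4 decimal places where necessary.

x_1* = 6.4975, x_2* = 94.2951

MRS = MU_x_1/MU_x_2 = (x_2/x_1)^(0.5). Set equal to p_1/p_2.
Hence x_2/x_1 = (p_1/p_2)^(1/(0.5)), i.e. raised to the 2 power.
With the ratio pinned down, the budget gives x_1* = m/(p_1 + p_2·(x_2/x_1)) and x_2* = (x_2/x_1)·x_1*.
Numerically x_2/x_1 = 14.512472, so x_1* = 100/(3.2 + 0.84·14.512472) = 6.4975 and x_2* = 14.512472·6.4975 = 94.2951.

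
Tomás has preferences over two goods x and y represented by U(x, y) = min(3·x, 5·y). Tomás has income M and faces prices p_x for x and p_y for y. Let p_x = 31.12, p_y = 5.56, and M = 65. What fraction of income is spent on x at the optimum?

Leontief preferences: the optimum is at the kink where x/5 = y/3, i.e. y = (3/5)·x.
Budget: p_x·x + p_y·(3/5)·x = M, so (5·p_x + 3·p_y)·x = 5·M.
Demand: x*(p_x,p_y,M) = 5·M/(5·p_x + 3·p_y), y* = 3·M/(5·p_x + 3·p_y).
Here 5·31.12 + 3·5.56 = 172.28, giving x* = 1.8865 and y* = 1.1319.
Expenditure on x: 31.12·1.8865 = 58.7068; share = 0.9032.

share on x = 0.9032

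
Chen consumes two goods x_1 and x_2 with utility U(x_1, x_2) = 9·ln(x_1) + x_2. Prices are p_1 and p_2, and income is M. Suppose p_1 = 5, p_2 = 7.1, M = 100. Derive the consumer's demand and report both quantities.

Set MRS = p_1/p_2: (9/x_1)/1 = p_1/p_2.
So x_1*(p_1,p_2) = 9·p_2/p_1, independent of income; and x_2* = (M − 9·p_2)/p_2.
At the given prices: x_1* = 9·7.1/5 = 12.78, and x_2* = 5.0845.

x_1* = 12.78, x_2* = 5.0845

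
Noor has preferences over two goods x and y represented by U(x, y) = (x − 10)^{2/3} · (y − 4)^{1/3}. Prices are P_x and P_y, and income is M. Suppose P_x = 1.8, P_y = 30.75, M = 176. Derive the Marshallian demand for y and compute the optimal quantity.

y* = 4.3794

Let x' = x−10, y' = y−4. MRS = 2·y'/x' = P_x/P_y.
After buying the subsistence bundle (10, 4), a share 2/3 of the remaining income goes to x: x* = 10 + 2/3·(M − 10P_x − 4P_y)/P_x.
Discretionary income = 176 − 10·1.8 − 4·30.75 = 35; y* = 4 + 1/3·35/30.75 = 4.3794.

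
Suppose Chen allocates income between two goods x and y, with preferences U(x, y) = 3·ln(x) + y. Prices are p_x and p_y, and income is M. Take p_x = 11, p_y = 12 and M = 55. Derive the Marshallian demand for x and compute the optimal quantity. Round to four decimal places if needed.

So x*(p_x,p_y) = 3·p_y/p_x, independent of income; and y* = (M − 3·p_y)/p_y.
At the given prices: x* = 3·12/11 = 3.2727.

x* = 3.2727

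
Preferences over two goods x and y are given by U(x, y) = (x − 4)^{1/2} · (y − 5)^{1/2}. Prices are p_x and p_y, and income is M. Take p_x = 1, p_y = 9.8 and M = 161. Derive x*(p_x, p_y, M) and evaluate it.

Substituting into the budget: x* = 4 + 0.5·(M − 4·p_x − 5·p_y)/p_x, and y* = 5 + 0.5·(…)/p_y.
Discretionary income = 161 − 4·1 − 5·9.8 = 108; x* = 4 + 0.5·108/1 = 58.

x* = 58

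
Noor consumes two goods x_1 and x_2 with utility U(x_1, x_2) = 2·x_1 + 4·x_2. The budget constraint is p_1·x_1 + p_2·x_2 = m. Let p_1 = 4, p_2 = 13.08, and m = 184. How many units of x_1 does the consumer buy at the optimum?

x_1* = 46

Numerically: x_1* = 46, x_2* = 0.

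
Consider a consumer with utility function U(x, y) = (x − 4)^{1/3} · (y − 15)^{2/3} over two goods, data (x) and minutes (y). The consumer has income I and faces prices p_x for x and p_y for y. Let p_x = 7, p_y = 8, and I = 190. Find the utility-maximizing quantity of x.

x* = 6

MRS = (1/2)·(y−15)/(x−4). Tangency with p_x/p_y gives y−15 = 2·(p_x/p_y)·(x−4).
After buying the subsistence bundle (4, 15), a share 1/3 of the remaining income goes to x: x* = 4 + 1/3·(I − 4p_x − 15p_y)/p_x.
Discretionary income = 190 − 4·7 − 15·8 = 42; x* = 4 + 1/3·42/7 = 6.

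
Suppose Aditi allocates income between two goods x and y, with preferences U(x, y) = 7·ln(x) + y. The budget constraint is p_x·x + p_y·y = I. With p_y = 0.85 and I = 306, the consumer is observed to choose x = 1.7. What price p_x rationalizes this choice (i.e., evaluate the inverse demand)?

p_x = 3.5

Set MRS = p_x/p_y: (7/x)/1 = p_x/p_y.
So x*(p_x,p_y) = 7·p_y/p_x, independent of income; and y* = (I − 7·p_y)/p_y.
Set x* = 1.7 in the demand function and solve for p_x: p_x = 3.5.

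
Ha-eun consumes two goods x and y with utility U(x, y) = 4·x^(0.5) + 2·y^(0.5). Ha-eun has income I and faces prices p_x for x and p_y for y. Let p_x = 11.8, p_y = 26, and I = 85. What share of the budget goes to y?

From the CES first-order condition, 2·(y/x)^(0.5) = p_x/p_y.
Hence y/x = ((1/2)·p_x/p_y)^(1/(0.5)), i.e. raised to the 2 power.
Substitute y = (y/x)·x into the budget: x* = I/(p_x + p_y·(y/x)).
Numerically y/x = 0.051494, so x* = 85/(11.8 + 26·0.051494) = 6.4694 and y* = 0.051494·6.4694 = 0.3331.
Expenditure on y: 26·0.3331 = 8.6615; share = 0.1019.

share on y = 0.1019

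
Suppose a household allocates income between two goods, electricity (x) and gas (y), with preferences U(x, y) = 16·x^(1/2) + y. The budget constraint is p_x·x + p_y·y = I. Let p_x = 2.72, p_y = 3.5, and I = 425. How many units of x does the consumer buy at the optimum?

x* = 105.9689

Set MRS = p_x/p_y: 8·x^(−1/2) = p_x/p_y.
Thus x* = (8·p_y/p_x)² — independent of I — with the rest of income spent on y.
Plugging in: x* = (8·3.5/2.72)² = 105.9689.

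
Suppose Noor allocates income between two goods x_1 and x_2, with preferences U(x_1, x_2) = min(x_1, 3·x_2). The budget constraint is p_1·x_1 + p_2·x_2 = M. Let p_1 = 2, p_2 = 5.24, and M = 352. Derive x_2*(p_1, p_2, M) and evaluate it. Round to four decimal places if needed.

x_2* = 31.3167

Demand: x_1*(p_1,p_2,M) = 3·M/(3·p_1 + p_2), x_2* = M/(3·p_1 + p_2).
Here 3·2 + 5.24 = 11.24, giving x_2* = 31.3167.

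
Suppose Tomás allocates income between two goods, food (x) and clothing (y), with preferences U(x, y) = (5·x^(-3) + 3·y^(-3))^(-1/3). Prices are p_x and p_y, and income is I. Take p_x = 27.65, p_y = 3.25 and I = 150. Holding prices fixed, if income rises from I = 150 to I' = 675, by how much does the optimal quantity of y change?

From the CES first-order condition, (5/3)·(y/x)^(4) = p_x/p_y.
Solve for the ratio: y/x = [(3/5)·p_x/p_y]^(0.25).
Substitute y = (y/x)·x into the budget: x* = I/(p_x + p_y·(y/x)).
Numerically y/x = 1.50311, so x* = 150/(27.65 + 3.25·1.50311) = 4.6104 and y* = 1.50311·4.6104 = 6.9299.
At I' = 675: y* = 31.1848. Change: 31.1848 − 6.9299 = 24.2548.

Δy* = 24.2548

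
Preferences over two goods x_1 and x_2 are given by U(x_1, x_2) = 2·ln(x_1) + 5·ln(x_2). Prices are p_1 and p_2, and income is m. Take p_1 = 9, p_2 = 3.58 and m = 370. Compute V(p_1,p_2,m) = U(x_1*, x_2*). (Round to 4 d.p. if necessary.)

MU_x_1/MU_x_2 = (2·x_2)/(5·x_1); tangency sets this equal to p_1/p_2.
So 2·p_2·x_2 = 5·p_1·x_1; combined with the budget, a share 2/7 of income goes to x_1.
Demand: x_1*(p_1,p_2,m) = 2/7·m/p_1 and x_2* = 5/7·m/p_2.
At p_1=9, p_2=3.58, m=370: x_1* = 2/7·370/9 = 11.746, x_2* = 73.8228.
Utility at the optimum: U(11.746, 73.8228) = 26.4354.

V = 26.4354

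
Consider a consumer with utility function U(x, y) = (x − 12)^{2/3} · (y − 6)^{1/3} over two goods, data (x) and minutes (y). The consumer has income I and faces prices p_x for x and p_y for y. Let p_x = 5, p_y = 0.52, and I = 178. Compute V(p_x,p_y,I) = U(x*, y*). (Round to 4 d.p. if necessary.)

V = 25.8521

Let x' = x−12, y' = y−6. MRS = 2·y'/x' = p_x/p_y.
After buying the subsistence bundle (12, 6), a share 2/3 of the remaining income goes to x: x* = 12 + 2/3·(I − 12p_x − 6p_y)/p_x.
Discretionary income = 178 − 12·5 − 6·0.52 = 114.88; x* = 12 + 2/3·114.88/5 = 27.3173; y* = 6 + 1/3·114.88/0.52 = 79.641.
Utility at the optimum: U(27.3173, 79.641) = 25.8521.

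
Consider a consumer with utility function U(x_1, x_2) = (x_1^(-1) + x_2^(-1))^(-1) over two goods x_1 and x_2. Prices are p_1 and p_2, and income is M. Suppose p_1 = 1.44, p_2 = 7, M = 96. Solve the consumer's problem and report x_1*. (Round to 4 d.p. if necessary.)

x_1* = 20.8022

From the CES first-order condition, (x_2/x_1)^(2) = p_1/p_2.
Hence x_2/x_1 = (p_1/p_2)^(1/(2)), i.e. raised to the 0.5 power.
With the ratio pinned down, the budget gives x_1* = M/(p_1 + p_2·(x_2/x_1)) and x_2* = (x_2/x_1)·x_1*.
Numerically x_2/x_1 = 0.453557, so x_1* = 96/(1.44 + 7·0.453557) = 20.8022.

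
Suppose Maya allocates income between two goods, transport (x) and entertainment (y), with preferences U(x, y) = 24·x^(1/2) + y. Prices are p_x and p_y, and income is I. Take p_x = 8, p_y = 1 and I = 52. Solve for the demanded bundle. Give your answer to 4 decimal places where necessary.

MU_x = 12/√x, MU_y = 1. Tangency: 12/√x = p_x/p_y.
Thus x* = (12·p_y/p_x)² — independent of I — with the rest of income spent on y.
Plugging in: x* = (12·1/8)² = 2.25, y* = 34.

x* = 2.25, y* = 34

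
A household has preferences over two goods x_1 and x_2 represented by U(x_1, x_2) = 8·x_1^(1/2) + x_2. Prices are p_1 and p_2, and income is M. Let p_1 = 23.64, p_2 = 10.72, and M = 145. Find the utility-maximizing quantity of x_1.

Set MRS = p_1/p_2: 4·x_1^(−1/2) = p_1/p_2.
Solve: √x_1 = 4·p_2/p_1, so x_1*(p_1,p_2) = (4·p_2/p_1)², and x_2* = (M − p_1·x_1*)/p_2.
Plugging in: x_1* = (4·10.72/23.64)² = 3.2901.

x_1* = 3.2901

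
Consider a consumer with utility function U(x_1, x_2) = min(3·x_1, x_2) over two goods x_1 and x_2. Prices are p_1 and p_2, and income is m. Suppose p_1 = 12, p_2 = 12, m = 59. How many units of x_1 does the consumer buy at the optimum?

x_1* = 1.2292

Leontief preferences: the optimum is at the kink where x_1/1 = x_2/3, i.e. x_2 = 3·x_1.
Budget: p_1·x_1 + p_2·3·x_1 = m, so (p_1 + 3·p_2)·x_1 = m.
Demand: x_1*(p_1,p_2,m) = m/(p_1 + 3·p_2), x_2* = 3·m/(p_1 + 3·p_2).
Here 12 + 3·12 = 48, giving x_1* = 1.2292.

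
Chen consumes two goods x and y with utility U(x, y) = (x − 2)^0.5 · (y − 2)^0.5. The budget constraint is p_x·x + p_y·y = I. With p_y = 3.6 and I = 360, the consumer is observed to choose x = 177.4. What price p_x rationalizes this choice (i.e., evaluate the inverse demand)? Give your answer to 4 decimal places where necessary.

MRS = (y−2)/(x−2). Tangency with p_x/p_y gives y−2 = (p_x/p_y)·(x−2).
After buying the subsistence bundle (2, 2), a share 0.5 of the remaining income goes to x: x* = 2 + 0.5·(I − 2p_x − 2p_y)/p_x.
Set x* = 177.4 in the demand function and solve for p_x: p_x = 1.

p_x = 1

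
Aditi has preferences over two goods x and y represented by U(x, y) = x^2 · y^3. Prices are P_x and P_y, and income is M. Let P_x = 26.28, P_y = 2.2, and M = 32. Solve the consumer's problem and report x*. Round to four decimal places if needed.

x* = 0.4871

Tangency: MRS = (2/3)·y/x = P_x/P_y.
So 2·P_y·y = 3·P_x·x; combined with the budget, a share 0.4 of income goes to x.
Demand: x*(P_x,P_y,M) = 0.4·M/P_x and y* = 0.6·M/P_y.
At P_x=26.28, P_y=2.2, M=32: x* = 0.4·32/26.28 = 0.4871.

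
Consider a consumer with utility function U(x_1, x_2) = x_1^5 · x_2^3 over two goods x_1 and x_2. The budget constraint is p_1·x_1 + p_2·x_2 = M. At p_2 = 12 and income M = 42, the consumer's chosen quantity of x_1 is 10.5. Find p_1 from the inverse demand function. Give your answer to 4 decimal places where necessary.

p_1 = 2.5

MU_x_1/MU_x_2 = (5·x_2)/(3·x_1); tangency sets this equal to p_1/p_2.
So 5·p_2·x_2 = 3·p_1·x_1; combined with the budget, a share 0.625 of income goes to x_1.
Demand: x_1*(p_1,p_2,M) = 0.625·M/p_1 and x_2* = 0.375·M/p_2.
Set x_1* = 10.5 in the demand function and solve for p_1: p_1 = 2.5.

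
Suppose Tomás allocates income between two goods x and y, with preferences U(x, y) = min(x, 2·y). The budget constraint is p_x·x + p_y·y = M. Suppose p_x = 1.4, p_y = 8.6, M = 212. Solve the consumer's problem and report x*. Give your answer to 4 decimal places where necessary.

Leontief preferences: the optimum is at the kink where x/2 = y/1, i.e. y = (1/2)·x.
Budget: p_x·x + p_y·(1/2)·x = M, so (2·p_x + p_y)·x = 2·M.
Demand: x*(p_x,p_y,M) = 2·M/(2·p_x + p_y), y* = M/(2·p_x + p_y).
Here 2·1.4 + 8.6 = 11.4, giving x* = 37.193.

x* = 37.193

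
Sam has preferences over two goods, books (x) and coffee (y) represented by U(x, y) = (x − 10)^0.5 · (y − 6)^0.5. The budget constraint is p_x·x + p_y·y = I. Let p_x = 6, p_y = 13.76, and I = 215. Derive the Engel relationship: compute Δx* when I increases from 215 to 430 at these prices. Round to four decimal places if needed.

Discretionary income = 215 − 10·6 − 6·13.76 = 72.44; x* = 10 + 0.5·72.44/6 = 16.0367.
At I' = 430: x* = 33.9533. Change: 33.9533 − 16.0367 = 17.9167.

Δx* = 17.9167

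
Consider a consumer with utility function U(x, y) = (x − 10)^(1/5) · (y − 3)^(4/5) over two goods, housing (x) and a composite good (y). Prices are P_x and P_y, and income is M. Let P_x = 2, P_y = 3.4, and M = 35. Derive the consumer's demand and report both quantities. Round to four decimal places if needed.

x* = 10.48, y* = 4.1294

Let x' = x−10, y' = y−3. MRS = (1/4)·y'/x' = P_x/P_y.
After buying the subsistence bundle (10, 3), a share 0.2 of the remaining income goes to x: x* = 10 + 0.2·(M − 10P_x − 3P_y)/P_x.
Discretionary income = 35 − 10·2 − 3·3.4 = 4.8; x* = 10 + 0.2·4.8/2 = 10.48; y* = 3 + 0.8·4.8/3.4 = 4.1294.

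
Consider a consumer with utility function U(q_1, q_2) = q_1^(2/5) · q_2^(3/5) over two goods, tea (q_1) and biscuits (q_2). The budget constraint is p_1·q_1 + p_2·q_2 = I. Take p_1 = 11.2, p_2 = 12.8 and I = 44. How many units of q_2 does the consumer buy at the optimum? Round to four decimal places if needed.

MU_q_1/MU_q_2 = (0.4·q_2)/(0.6·q_1); tangency sets this equal to p_1/p_2.
So 0.4·p_2·q_2 = 0.6·p_1·q_1; combined with the budget, a share 0.4 of income goes to q_1.
Demand: q_1*(p_1,p_2,I) = 0.4·I/p_1 and q_2* = 0.6·I/p_2.
At p_1=11.2, p_2=12.8, I=44: q_2* = 0.6·44/12.8 = 2.0625.

q_2* = 2.0625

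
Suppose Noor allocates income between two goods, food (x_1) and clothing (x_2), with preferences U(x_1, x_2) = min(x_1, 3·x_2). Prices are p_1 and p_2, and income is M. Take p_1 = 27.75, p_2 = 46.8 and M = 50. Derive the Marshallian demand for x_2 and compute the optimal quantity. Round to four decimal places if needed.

x_2* = 0.3845

Demand: x_1*(p_1,p_2,M) = 3·M/(3·p_1 + p_2), x_2* = M/(3·p_1 + p_2).
Here 3·27.75 + 46.8 = 130.05, giving x_2* = 0.3845.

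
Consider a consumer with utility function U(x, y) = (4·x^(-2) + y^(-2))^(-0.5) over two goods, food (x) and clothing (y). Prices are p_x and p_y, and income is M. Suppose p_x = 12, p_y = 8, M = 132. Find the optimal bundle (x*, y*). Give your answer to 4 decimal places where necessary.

x* = 7.4287, y* = 5.357

MRS = MU_x/MU_y = 4·(y/x)^(3). Set equal to p_x/p_y.
Hence y/x = ((1/4)·p_x/p_y)^(1/(3)), i.e. raised to the 1/3 power.
With the ratio pinned down, the budget gives x* = M/(p_x + p_y·(y/x)) and y* = (y/x)·x*.
Numerically y/x = 0.721125, so x* = 132/(12 + 8·0.721125) = 7.4287 and y* = 0.721125·7.4287 = 5.357.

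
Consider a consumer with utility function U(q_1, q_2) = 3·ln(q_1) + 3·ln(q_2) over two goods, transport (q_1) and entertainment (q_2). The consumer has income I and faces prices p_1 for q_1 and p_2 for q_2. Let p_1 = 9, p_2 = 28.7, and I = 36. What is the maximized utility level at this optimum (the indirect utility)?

V = 0.6799

MU_q_1/MU_q_2 = (3·q_2)/(3·q_1); tangency sets this equal to p_1/p_2.
So 3·p_2·q_2 = 3·p_1·q_1; combined with the budget, a share 0.5 of income goes to q_1.
Demand: q_1*(p_1,p_2,I) = 0.5·I/p_1 and q_2* = 0.5·I/p_2.
At p_1=9, p_2=28.7, I=36: q_1* = 0.5·36/9 = 2, q_2* = 0.6272.
Utility at the optimum: U(2, 0.6272) = 0.6799.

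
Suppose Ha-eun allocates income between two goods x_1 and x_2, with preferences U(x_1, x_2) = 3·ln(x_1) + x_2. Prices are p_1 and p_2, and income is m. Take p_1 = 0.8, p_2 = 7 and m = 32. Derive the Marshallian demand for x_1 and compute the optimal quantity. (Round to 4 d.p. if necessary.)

MU_x_1 = 3/x_1, MU_x_2 = 1. Tangency: 3/x_1 = p_1/p_2.
So x_1*(p_1,p_2) = 3·p_2/p_1, independent of income; and x_2* = (m − 3·p_2)/p_2.
At the given prices: x_1* = 3·7/0.8 = 26.25.

x_1* = 26.25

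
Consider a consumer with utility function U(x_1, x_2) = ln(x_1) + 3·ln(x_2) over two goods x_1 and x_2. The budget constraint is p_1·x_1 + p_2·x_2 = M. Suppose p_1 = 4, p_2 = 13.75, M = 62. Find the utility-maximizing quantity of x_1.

x_1* = 3.875

MU_x_1/MU_x_2 = (x_2)/(3·x_1); tangency sets this equal to p_1/p_2.
So p_2·x_2 = 3·p_1·x_1; combined with the budget, a share 0.25 of income goes to x_1.
Demand: x_1*(p_1,p_2,M) = 0.25·M/p_1 and x_2* = 0.75·M/p_2.
At p_1=4, p_2=13.75, M=62: x_1* = 0.25·62/4 = 3.875.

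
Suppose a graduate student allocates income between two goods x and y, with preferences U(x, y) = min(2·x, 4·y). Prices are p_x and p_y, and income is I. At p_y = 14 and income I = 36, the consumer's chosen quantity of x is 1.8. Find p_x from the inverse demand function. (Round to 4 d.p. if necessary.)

p_x = 13

Leontief preferences: the optimum is at the kink where x/4 = y/2, i.e. y = (1/2)·x.
Budget: p_x·x + p_y·(1/2)·x = I, so (4·p_x + 2·p_y)·x = 4·I.
Demand: x*(p_x,p_y,I) = 4·I/(4·p_x + 2·p_y), y* = 2·I/(4·p_x + 2·p_y).
Set x* = 1.8 in the demand function and solve for p_x: p_x = 13.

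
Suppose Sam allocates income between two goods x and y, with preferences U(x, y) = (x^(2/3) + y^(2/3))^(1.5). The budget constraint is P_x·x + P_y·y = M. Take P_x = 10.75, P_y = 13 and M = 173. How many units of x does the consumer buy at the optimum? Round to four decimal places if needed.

Numerically y/x = 0.565451, so x* = 173/(10.75 + 13·0.565451) = 9.5576.

x* = 9.5576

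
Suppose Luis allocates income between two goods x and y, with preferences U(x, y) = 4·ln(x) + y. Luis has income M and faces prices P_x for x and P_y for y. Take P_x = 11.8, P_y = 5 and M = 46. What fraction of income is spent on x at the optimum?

share on x = 0.4348

MU_x = 4/x, MU_y = 1. Tangency: 4/x = P_x/P_y.
So x*(P_x,P_y) = 4·P_y/P_x, independent of income; and y* = (M − 4·P_y)/P_y.
At the given prices: x* = 4·5/11.8 = 1.6949, and y* = 5.2.
Expenditure on x: 11.8·1.6949 = 20; share = 0.4348.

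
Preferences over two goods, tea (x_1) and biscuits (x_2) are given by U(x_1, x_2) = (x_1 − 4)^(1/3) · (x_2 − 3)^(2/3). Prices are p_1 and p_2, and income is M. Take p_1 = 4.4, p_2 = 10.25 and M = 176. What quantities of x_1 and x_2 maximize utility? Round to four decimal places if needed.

x_1* = 13.6705, x_2* = 11.3024

Discretionary income = 176 − 4·4.4 − 3·10.25 = 127.65; x_1* = 4 + 1/3·127.65/4.4 = 13.6705; x_2* = 3 + 2/3·127.65/10.25 = 11.3024.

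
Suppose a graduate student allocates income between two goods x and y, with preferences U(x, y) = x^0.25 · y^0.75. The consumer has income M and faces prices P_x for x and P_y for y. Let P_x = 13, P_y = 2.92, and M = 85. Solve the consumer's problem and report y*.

MU_x/MU_y = (0.25·y)/(0.75·x); tangency sets this equal to P_x/P_y.
Rearranging, P_y·y = 3·P_x·x. Substituting into the budget gives P_x·x·(1 + 3) = M.
Demand: x*(P_x,P_y,M) = 0.25·M/P_x and y* = 0.75·M/P_y.
At P_x=13, P_y=2.92, M=85: y* = 0.75·85/2.92 = 21.8322.

y* = 21.8322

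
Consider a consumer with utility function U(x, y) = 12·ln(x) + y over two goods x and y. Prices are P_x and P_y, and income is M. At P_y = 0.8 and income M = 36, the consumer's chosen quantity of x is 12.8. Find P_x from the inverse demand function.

P_x = 0.75

Set MRS = P_x/P_y: (12/x)/1 = P_x/P_y.
So x*(P_x,P_y) = 12·P_y/P_x, independent of income; and y* = (M − 12·P_y)/P_y.
Set x* = 12.8 in the demand function and solve for P_x: P_x = 0.75.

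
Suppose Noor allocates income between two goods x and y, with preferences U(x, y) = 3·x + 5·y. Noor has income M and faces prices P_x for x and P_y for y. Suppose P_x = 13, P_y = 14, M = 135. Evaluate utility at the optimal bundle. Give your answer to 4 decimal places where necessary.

V = 48.2143

Linear utility — the consumer picks whichever good has higher MU/price: 3/13 = 0.2308 vs 5/14 = 0.3571.
y gives more utility per dollar, so spend all income on y: y* = M/P_y, x* = 0.
Numerically: x* = 0, y* = 9.6429.
Utility at the optimum: U(0, 9.6429) = 48.2143.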